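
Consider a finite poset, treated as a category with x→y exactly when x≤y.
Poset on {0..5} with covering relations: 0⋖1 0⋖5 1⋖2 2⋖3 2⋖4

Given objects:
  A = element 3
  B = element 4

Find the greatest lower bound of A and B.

Lower bounds of A=3 and B=4: {0,1,2}
  0 <= 2
  1 <= 2
  2 <= 2
glb = 2

Answer: A∧B = 2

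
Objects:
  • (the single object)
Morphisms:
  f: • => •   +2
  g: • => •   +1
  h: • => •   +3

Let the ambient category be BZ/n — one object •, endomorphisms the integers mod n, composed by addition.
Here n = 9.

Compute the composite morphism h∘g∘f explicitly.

  0 +2≡2 +1≡3 +3≡6  (mod 9)
composite: +6

Answer: +6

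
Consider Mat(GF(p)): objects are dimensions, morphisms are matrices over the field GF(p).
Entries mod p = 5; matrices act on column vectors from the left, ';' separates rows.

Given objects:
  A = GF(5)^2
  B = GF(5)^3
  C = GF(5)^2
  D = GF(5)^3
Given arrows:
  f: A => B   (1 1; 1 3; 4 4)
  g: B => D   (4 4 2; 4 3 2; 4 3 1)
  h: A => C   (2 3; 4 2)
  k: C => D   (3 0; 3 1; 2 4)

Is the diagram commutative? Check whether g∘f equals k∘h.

Answer: DOES NOT COMMUTE

Derivation:
Along f;g (path 1):
  e0=[1,0] f=>[1,1,4] g=>[1,0,1]
  e1=[0,1] f=>[1,3,4] g=>[4,1,2]
  composite₁ = (1 4; 0 1; 1 2)
Along h;k (path 2):
  e0=[1,0] h=>[2,4] k=>[1,0,0]
  e1=[0,1] h=>[3,2] k=>[4,1,4]
  composite₂ = (1 4; 0 1; 0 4)
Equal? differ; not commutative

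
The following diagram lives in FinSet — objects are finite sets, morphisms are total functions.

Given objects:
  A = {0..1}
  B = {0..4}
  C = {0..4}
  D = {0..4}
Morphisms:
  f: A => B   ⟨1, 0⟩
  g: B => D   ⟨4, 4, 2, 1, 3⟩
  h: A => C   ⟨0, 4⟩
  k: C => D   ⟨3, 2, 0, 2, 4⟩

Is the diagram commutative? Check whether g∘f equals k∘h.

Along f;g (path 1):
  0 f=>1 g=>4
  1 f=>0 g=>4
  result₁ = ⟨4, 4⟩
Along h;k (path 2):
  0 h=>0 k=>3
  1 h=>4 k=>4
  result₂ = ⟨3, 4⟩
Equal? differ; not commutative

Answer: DOES NOT COMMUTE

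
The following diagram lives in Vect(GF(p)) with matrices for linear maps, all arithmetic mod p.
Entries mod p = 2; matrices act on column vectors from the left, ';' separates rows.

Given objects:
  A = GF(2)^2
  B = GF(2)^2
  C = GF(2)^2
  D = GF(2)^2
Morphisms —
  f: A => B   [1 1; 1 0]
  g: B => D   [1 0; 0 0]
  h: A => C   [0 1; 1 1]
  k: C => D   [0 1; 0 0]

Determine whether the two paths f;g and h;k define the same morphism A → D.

Answer: COMMUTES

Trace:
Along f;g (path 1):
  e0=⟨1,0⟩ f=>⟨1,1⟩ g=>⟨1,0⟩
  e1=⟨0,1⟩ f=>⟨1,0⟩ g=>⟨1,0⟩
  result₁ = [1 1; 0 0]
Along h;k (path 2):
  e0=⟨1,0⟩ h=>⟨0,1⟩ k=>⟨1,0⟩
  e1=⟨0,1⟩ h=>⟨1,1⟩ k=>⟨1,0⟩
  result₂ = [1 1; 0 0]
Equal? YES — commutes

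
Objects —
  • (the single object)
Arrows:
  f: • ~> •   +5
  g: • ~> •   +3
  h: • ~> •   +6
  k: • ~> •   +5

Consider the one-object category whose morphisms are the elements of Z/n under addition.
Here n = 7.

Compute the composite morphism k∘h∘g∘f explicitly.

Answer: +5

Trace:
  0 +5≡5 +3≡1 +6≡0 +5≡5  (mod 7)
result: +5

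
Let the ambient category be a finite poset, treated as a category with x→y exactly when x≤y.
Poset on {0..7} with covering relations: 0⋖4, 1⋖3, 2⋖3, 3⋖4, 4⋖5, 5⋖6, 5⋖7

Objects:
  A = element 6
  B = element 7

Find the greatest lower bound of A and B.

{x : x<=A ∧ x<=B} = {0,1,2,3,4,5}  (A=6, B=7)
  0 <= 5
  1 <= 5
  2 <= 5
  3 <= 5
  4 <= 5
  5 <= 5
glb = 5

Answer: A∧B = 5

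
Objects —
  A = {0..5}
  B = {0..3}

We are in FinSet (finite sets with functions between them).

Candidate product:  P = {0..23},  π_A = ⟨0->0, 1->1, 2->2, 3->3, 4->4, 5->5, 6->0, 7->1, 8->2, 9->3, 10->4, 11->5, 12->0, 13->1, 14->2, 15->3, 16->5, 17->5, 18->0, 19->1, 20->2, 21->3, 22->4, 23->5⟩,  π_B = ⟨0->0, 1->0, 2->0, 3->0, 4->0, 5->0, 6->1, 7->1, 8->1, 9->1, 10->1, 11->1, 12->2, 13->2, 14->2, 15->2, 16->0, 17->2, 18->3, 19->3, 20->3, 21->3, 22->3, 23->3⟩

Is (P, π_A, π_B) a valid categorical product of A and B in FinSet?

Answer: NOT A VALID PRODUCT — duplicate pair at indices 5,16

Work:
|A|·|B| = 6·4 = 24;  |P| = 24
Check the pairing map k ↦ (π_A(k), π_B(k)):
  0 -> (0,0)
  1 -> (1,0)
  2 -> (2,0)
  3 -> (3,0)
  4 -> (4,0)
  5 -> (5,0)
  6 -> (0,1)
  7 -> (1,1)
  8 -> (2,1)
  9 -> (3,1)
  10 -> (4,1)
  11 -> (5,1)
  12 -> (0,2)
  13 -> (1,2)
  14 -> (2,2)
  15 -> (3,2)
  16 -> (5,0)  ✗ repeats pair of k=5
  17 -> (5,2)
  18 -> (0,3)
  19 -> (1,3)
  20 -> (2,3)
  21 -> (3,3)
  22 -> (4,3)
  23 -> (5,3)
distinct pairs in image: 23 / 24 needed
  → (5,0) hit at k=5 and k=16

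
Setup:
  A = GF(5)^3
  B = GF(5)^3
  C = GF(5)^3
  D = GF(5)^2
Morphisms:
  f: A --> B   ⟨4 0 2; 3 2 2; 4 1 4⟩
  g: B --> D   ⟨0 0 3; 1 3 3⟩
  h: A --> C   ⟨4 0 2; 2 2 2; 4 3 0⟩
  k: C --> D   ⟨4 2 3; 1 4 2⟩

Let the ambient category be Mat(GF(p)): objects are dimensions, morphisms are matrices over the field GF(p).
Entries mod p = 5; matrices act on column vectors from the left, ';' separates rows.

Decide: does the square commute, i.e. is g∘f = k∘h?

Along f;g (path 1):
  e0=[1,0,0] f-->[4,3,4] g-->[2,0]
  e1=[0,1,0] f-->[0,2,1] g-->[3,4]
  e2=[0,0,1] f-->[2,2,4] g-->[2,0]
  ⟦path⟧₁ = ⟨2 3 2; 0 4 0⟩
Along h;k (path 2):
  e0=[1,0,0] h-->[4,2,4] k-->[2,0]
  e1=[0,1,0] h-->[0,2,3] k-->[3,4]
  e2=[0,0,1] h-->[2,2,0] k-->[2,0]
  ⟦path⟧₂ = ⟨2 3 2; 0 4 0⟩
Equal? same morphism ✓

Answer: COMMUTES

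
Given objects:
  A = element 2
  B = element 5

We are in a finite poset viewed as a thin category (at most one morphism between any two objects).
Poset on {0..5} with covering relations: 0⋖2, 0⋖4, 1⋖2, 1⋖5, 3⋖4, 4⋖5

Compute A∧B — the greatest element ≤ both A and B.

Lower bounds of A=2 and B=5: {0,1}
  maximal lower bounds 0 and 1 are incomparable: neither 0≤1 nor 1≤0
→ no greatest lower bound exists

Answer: NO MEET EXISTS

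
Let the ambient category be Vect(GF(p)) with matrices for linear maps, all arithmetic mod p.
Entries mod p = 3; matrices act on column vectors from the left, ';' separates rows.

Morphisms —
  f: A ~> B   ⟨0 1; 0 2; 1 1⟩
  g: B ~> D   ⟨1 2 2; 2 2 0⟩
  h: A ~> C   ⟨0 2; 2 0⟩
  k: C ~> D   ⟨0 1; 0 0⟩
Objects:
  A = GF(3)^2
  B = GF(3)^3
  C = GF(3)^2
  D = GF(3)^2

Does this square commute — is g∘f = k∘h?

Along f;g (path 1):
  e0=⟨1,0⟩ f~>⟨0,0,1⟩ g~>⟨2,0⟩
  e1=⟨0,1⟩ f~>⟨1,2,1⟩ g~>⟨1,0⟩
  ⟦path⟧₁ = ⟨2 1; 0 0⟩
Along h;k (path 2):
  e0=⟨1,0⟩ h~>⟨0,2⟩ k~>⟨2,0⟩
  e1=⟨0,1⟩ h~>⟨2,0⟩ k~>⟨0,0⟩
  ⟦path⟧₂ = ⟨2 0; 0 0⟩
Equal? NO — does not commute

Answer: DOES NOT COMMUTE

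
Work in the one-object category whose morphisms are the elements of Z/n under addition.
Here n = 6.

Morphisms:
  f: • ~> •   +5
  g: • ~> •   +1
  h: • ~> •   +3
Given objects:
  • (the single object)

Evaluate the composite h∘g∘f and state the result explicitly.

  0 +5≡5 +1≡0 +3≡3  (mod 6)
⟦path⟧: +3

Answer: +3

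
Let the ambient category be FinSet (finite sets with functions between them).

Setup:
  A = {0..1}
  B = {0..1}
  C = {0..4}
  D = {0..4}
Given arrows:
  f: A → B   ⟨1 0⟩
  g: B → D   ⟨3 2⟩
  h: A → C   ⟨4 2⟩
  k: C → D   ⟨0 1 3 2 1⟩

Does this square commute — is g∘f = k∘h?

Path 1 = f;g:
  0 f→1 g→2
  1 f→0 g→3
  composite₁ = ⟨2 3⟩
Path 2 = h;k:
  0 h→4 k→1
  1 h→2 k→3
  composite₂ = ⟨1 3⟩
Equal? NO — does not commute

Answer: DOES NOT COMMUTE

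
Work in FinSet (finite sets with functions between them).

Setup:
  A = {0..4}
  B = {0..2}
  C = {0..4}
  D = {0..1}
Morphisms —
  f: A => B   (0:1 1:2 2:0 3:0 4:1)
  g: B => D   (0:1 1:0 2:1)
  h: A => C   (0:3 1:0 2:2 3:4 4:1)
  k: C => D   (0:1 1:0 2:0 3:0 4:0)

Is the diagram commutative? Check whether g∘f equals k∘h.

1) trace f;g:
  0 f=>1 g=>0
  1 f=>2 g=>1
  2 f=>0 g=>1
  3 f=>0 g=>1
  4 f=>1 g=>0
  result₁ = (0:0 1:1 2:1 3:1 4:0)
2) trace h;k:
  0 h=>3 k=>0
  1 h=>0 k=>1
  2 h=>2 k=>0
  3 h=>4 k=>0
  4 h=>1 k=>0
  result₂ = (0:0 1:1 2:0 3:0 4:0)
Equal? differ; not commutative

Answer: DOES NOT COMMUTE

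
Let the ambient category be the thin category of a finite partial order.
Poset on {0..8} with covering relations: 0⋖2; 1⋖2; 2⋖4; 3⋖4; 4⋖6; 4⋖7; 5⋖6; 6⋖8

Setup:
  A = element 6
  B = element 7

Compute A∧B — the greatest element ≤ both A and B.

Answer: A∧B = 4

Work:
Common predecessors of 6,7: {0,1,2,3,4}
  0 ⊑ 4
  1 ⊑ 4
  2 ⊑ 4
  3 ⊑ 4
  4 ⊑ 4
glb = 4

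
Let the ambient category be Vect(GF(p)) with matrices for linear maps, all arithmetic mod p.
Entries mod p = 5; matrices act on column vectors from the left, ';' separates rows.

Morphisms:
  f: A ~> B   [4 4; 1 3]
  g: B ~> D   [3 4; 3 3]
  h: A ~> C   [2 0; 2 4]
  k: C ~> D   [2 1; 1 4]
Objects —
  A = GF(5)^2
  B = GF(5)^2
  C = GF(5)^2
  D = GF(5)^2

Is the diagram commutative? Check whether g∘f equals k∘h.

1) trace f;g:
  e0=[1,0] f~>[4,1] g~>[1,0]
  e1=[0,1] f~>[4,3] g~>[4,1]
  ⟦path⟧₁ = [1 4; 0 1]
2) trace h;k:
  e0=[1,0] h~>[2,2] k~>[1,0]
  e1=[0,1] h~>[0,4] k~>[4,1]
  ⟦path⟧₂ = [1 4; 0 1]
Equal? equal; square commutes

Answer: COMMUTES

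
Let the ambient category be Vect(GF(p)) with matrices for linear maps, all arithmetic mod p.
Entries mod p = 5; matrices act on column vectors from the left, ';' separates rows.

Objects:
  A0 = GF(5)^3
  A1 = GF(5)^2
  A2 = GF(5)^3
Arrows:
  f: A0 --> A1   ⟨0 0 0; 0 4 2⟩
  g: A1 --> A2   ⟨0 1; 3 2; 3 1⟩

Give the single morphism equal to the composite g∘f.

Answer: ⟨0 4 2; 0 3 4; 0 4 2⟩

Derivation:
  e0=(1,0,0) f-->(0,0) g-->(0,0,0)
  e1=(0,1,0) f-->(0,4) g-->(4,3,4)
  e2=(0,0,1) f-->(0,2) g-->(2,4,2)
result: ⟨0 4 2; 0 3 4; 0 4 2⟩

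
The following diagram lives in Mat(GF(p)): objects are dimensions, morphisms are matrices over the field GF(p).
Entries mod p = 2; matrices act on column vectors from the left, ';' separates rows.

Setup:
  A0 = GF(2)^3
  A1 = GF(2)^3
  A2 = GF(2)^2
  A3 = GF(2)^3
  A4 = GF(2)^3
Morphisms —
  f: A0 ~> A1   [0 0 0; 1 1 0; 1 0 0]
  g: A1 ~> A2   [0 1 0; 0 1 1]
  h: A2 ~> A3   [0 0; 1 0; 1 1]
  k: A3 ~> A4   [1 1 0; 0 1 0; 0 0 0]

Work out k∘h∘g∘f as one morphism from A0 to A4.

  e0=[1,0,0] f~>[0,1,1] g~>[1,0] h~>[0,1,1] k~>[1,1,0]
  e1=[0,1,0] f~>[0,1,0] g~>[1,1] h~>[0,1,0] k~>[1,1,0]
  e2=[0,0,1] f~>[0,0,0] g~>[0,0] h~>[0,0,0] k~>[0,0,0]
composite: [1 1 0; 1 1 0; 0 0 0]

Answer: [1 1 0; 1 1 0; 0 0 0]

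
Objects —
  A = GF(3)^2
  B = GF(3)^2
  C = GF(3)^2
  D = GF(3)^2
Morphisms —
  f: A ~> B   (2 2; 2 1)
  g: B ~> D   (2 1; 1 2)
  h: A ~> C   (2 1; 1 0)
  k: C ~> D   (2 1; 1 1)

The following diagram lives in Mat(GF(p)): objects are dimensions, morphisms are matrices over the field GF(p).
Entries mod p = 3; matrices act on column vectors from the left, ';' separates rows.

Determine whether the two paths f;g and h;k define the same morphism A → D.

Along f;g (path 1):
  e0=⟨1,0⟩ f~>⟨2,2⟩ g~>⟨0,0⟩
  e1=⟨0,1⟩ f~>⟨2,1⟩ g~>⟨2,1⟩
  ⟦path⟧₁ = (0 2; 0 1)
Along h;k (path 2):
  e0=⟨1,0⟩ h~>⟨2,1⟩ k~>⟨2,0⟩
  e1=⟨0,1⟩ h~>⟨1,0⟩ k~>⟨2,1⟩
  ⟦path⟧₂ = (2 2; 0 1)
Equal? NO — does not commute

Answer: DOES NOT COMMUTE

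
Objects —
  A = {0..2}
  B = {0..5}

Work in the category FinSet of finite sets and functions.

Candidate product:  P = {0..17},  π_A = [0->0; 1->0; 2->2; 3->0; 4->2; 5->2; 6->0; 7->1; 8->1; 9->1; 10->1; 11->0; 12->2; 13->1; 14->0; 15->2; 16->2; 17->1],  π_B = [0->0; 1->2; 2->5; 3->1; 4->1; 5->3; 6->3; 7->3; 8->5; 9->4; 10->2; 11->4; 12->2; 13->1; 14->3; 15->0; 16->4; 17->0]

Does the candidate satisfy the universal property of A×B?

|A|·|B| = 3·6 = 18;  |P| = 18
Check the pairing map k ↦ (π_A(k), π_B(k)):
  0 -> (0,0)
  1 -> (0,2)
  2 -> (2,5)
  3 -> (0,1)
  4 -> (2,1)
  5 -> (2,3)
  6 -> (0,3)
  7 -> (1,3)
  8 -> (1,5)
  9 -> (1,4)
  10 -> (1,2)
  11 -> (0,4)
  12 -> (2,2)
  13 -> (1,1)
  14 -> (0,3)  ✗ repeats pair of k=6
  15 -> (2,0)
  16 -> (2,4)
  17 -> (1,0)
distinct pairs in image: 17 / 18 needed
  → (0,3) hit at k=6 and k=14

Answer: NOT A VALID PRODUCT — duplicate pair at indices 14,6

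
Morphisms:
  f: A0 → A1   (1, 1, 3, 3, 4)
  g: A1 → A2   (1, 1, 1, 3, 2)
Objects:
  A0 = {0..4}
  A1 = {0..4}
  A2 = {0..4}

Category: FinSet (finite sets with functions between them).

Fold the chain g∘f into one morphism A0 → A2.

Answer: (1, 1, 3, 3, 2)

Trace:
  0 f→1 g→1
  1 f→1 g→1
  2 f→3 g→3
  3 f→3 g→3
  4 f→4 g→2
⟦path⟧: (1, 1, 3, 3, 2)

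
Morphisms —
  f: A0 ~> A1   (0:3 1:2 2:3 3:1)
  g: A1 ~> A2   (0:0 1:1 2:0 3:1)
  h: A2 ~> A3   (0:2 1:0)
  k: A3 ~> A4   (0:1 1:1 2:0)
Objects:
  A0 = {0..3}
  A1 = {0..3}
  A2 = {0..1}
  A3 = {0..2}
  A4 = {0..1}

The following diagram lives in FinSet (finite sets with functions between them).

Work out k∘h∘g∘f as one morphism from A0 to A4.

Answer: (0:1 1:0 2:1 3:1)

Trace:
  0 f~>3 g~>1 h~>0 k~>1
  1 f~>2 g~>0 h~>2 k~>0
  2 f~>3 g~>1 h~>0 k~>1
  3 f~>1 g~>1 h~>0 k~>1
result: (0:1 1:0 2:1 3:1)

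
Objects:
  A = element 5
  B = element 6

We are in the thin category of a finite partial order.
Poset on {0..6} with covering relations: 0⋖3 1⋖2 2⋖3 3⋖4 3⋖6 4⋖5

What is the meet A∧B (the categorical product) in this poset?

Common predecessors of 5,6: {0,1,2,3}
  0 <= 3
  1 <= 3
  2 <= 3
  3 <= 3
glb = 3

Answer: A∧B = 3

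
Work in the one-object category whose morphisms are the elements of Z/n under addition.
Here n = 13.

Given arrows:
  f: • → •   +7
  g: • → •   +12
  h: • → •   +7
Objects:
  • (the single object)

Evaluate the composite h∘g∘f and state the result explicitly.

Answer: +0

Work:
  0 +7≡7 +12≡6 +7≡0  (mod 13)
composite: +0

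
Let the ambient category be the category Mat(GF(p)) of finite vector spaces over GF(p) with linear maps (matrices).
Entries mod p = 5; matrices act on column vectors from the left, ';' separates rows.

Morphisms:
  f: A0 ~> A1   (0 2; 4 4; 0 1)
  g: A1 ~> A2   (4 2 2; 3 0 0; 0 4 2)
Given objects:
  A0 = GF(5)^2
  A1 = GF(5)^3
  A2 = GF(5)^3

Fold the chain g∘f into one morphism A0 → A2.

Answer: (3 3; 0 1; 1 3)

Work:
  e0=(1,0) f~>(0,4,0) g~>(3,0,1)
  e1=(0,1) f~>(2,4,1) g~>(3,1,3)
result: (3 3; 0 1; 1 3)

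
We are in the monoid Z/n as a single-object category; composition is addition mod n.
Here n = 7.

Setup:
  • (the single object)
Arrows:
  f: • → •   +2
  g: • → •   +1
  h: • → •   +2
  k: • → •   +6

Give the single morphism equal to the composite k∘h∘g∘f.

Answer: +4

Trace:
  0 +2≡2 +1≡3 +2≡5 +6≡4  (mod 7)
⟦path⟧: +4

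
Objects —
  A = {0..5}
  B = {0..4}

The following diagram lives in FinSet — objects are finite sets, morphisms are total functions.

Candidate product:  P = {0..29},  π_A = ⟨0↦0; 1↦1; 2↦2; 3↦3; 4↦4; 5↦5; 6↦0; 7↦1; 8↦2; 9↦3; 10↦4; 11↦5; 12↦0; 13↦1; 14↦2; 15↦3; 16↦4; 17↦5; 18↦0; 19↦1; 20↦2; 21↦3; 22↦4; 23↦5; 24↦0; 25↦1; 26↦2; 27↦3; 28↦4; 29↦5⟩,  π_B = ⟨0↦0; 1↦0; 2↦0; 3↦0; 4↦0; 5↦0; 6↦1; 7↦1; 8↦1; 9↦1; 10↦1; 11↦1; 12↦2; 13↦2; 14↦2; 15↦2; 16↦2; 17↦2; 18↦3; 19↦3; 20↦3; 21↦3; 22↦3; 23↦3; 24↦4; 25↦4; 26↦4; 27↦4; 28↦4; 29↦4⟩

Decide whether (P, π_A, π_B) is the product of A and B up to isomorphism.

Answer: VALID PRODUCT

Work:
|A|·|B| = 6·5 = 30;  |P| = 30
Check the pairing map k ↦ (π_A(k), π_B(k)):
  0 ↦ (0,0)
  1 ↦ (1,0)
  2 ↦ (2,0)
  3 ↦ (3,0)
  4 ↦ (4,0)
  5 ↦ (5,0)
  6 ↦ (0,1)
  7 ↦ (1,1)
  8 ↦ (2,1)
  9 ↦ (3,1)
  10 ↦ (4,1)
  11 ↦ (5,1)
  12 ↦ (0,2)
  13 ↦ (1,2)
  14 ↦ (2,2)
  15 ↦ (3,2)
  16 ↦ (4,2)
  17 ↦ (5,2)
  18 ↦ (0,3)
  19 ↦ (1,3)
  20 ↦ (2,3)
  21 ↦ (3,3)
  22 ↦ (4,3)
  23 ↦ (5,3)
  24 ↦ (0,4)
  25 ↦ (1,4)
  26 ↦ (2,4)
  27 ↦ (3,4)
  28 ↦ (4,4)
  29 ↦ (5,4)
distinct pairs in image: 30 / 30 needed
  → bijection onto A×B; projections well-typed.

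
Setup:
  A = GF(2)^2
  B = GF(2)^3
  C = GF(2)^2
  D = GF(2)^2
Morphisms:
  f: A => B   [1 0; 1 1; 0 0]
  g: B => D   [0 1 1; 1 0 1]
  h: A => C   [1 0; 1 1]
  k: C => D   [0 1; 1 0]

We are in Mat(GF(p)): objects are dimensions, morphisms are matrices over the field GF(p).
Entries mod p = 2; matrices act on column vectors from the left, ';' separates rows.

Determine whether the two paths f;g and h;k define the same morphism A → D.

Answer: COMMUTES

Derivation:
Path 1 = f;g:
  e0=(1,0) f=>(1,1,0) g=>(1,1)
  e1=(0,1) f=>(0,1,0) g=>(1,0)
  result₁ = [1 1; 1 0]
Path 2 = h;k:
  e0=(1,0) h=>(1,1) k=>(1,1)
  e1=(0,1) h=>(0,1) k=>(1,0)
  result₂ = [1 1; 1 0]
Equal? same morphism ✓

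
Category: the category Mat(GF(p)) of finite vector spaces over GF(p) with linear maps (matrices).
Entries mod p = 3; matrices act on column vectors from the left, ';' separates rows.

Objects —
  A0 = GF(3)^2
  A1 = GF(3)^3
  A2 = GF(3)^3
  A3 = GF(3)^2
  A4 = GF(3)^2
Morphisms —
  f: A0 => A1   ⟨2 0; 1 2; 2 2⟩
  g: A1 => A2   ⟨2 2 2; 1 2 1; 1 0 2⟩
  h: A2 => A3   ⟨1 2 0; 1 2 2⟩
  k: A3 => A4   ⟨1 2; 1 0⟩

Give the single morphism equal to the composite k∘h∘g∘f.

  e0=(1,0) f=>(2,1,2) g=>(1,0,0) h=>(1,1) k=>(0,1)
  e1=(0,1) f=>(0,2,2) g=>(2,0,1) h=>(2,1) k=>(1,2)
result: ⟨0 1; 1 2⟩

Answer: ⟨0 1; 1 2⟩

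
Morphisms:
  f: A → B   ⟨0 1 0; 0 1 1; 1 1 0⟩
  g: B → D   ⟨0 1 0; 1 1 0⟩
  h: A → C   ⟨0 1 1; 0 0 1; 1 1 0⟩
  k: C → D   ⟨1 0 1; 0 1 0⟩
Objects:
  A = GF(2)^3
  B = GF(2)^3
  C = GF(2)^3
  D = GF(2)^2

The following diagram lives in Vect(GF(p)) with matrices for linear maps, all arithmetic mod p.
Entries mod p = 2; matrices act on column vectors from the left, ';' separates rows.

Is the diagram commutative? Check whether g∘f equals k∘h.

Answer: DOES NOT COMMUTE

Derivation:
Along f;g (path 1):
  e0=(1,0,0) f→(0,0,1) g→(0,0)
  e1=(0,1,0) f→(1,1,1) g→(1,0)
  e2=(0,0,1) f→(0,1,0) g→(1,1)
  result₁ = ⟨0 1 1; 0 0 1⟩
Along h;k (path 2):
  e0=(1,0,0) h→(0,0,1) k→(1,0)
  e1=(0,1,0) h→(1,0,1) k→(0,0)
  e2=(0,0,1) h→(1,1,0) k→(1,1)
  result₂ = ⟨1 0 1; 0 0 1⟩
Equal? distinct morphisms ✗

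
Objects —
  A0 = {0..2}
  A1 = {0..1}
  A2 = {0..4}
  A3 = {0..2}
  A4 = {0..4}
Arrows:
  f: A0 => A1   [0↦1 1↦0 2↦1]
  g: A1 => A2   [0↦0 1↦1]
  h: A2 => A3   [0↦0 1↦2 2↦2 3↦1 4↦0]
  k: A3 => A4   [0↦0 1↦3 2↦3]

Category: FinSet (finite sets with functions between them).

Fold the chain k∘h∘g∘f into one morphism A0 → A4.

  0 f=>1 g=>1 h=>2 k=>3
  1 f=>0 g=>0 h=>0 k=>0
  2 f=>1 g=>1 h=>2 k=>3
⟦path⟧: [0↦3 1↦0 2↦3]

Answer: [0↦3 1↦0 2↦3]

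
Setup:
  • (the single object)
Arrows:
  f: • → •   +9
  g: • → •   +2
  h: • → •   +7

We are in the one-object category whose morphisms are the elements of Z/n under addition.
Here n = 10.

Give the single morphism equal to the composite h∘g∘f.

Answer: +8

Derivation:
  0 +9≡9 +2≡1 +7≡8  (mod 10)
composite: +8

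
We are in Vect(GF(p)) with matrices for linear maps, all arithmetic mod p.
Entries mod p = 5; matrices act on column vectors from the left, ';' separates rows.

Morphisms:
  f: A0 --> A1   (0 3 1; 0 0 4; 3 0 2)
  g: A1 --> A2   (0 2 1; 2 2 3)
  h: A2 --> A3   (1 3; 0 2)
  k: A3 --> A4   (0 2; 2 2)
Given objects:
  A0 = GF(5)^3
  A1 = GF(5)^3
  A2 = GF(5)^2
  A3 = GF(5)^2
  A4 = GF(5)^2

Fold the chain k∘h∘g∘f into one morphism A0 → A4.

  e0=(1,0,0) f-->(0,0,3) g-->(3,4) h-->(0,3) k-->(1,1)
  e1=(0,1,0) f-->(3,0,0) g-->(0,1) h-->(3,2) k-->(4,0)
  e2=(0,0,1) f-->(1,4,2) g-->(0,1) h-->(3,2) k-->(4,0)
composite: (1 4 4; 1 0 0)

Answer: (1 4 4; 1 0 0)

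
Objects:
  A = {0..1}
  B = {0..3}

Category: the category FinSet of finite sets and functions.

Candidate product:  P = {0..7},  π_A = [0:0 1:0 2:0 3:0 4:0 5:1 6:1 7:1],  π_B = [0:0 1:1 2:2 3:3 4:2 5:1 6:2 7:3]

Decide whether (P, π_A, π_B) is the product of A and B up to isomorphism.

Answer: NOT A VALID PRODUCT — duplicate pair at indices 2,4

Work:
|A|·|B| = 2·4 = 8;  |P| = 8
Check the pairing map k ↦ (π_A(k), π_B(k)):
  0 : (0,0)
  1 : (0,1)
  2 : (0,2)
  3 : (0,3)
  4 : (0,2)  ✗ repeats pair of k=2
  5 : (1,1)
  6 : (1,2)
  7 : (1,3)
distinct pairs in image: 7 / 8 needed
  → (0,2) hit at k=2 and k=4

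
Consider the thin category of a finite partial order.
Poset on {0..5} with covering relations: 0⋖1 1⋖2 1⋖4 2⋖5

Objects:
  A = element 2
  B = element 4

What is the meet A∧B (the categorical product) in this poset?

Answer: A∧B = 1

Trace:
{x : x≤A ∧ x≤B} = {0,1}  (A=2, B=4)
  0 ≤ 1
  1 ≤ 1
glb = 1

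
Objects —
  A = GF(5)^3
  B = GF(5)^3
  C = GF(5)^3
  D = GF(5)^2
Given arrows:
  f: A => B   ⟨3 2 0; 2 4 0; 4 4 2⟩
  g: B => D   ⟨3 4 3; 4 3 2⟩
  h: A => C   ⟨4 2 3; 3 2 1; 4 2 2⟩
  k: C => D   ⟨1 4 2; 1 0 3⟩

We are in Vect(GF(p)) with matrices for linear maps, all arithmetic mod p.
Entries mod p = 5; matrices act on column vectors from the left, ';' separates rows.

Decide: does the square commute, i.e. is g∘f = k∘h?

1) trace f;g:
  e0=[1,0,0] f=>[3,2,4] g=>[4,1]
  e1=[0,1,0] f=>[2,4,4] g=>[4,3]
  e2=[0,0,1] f=>[0,0,2] g=>[1,4]
  ⟦path⟧₁ = ⟨4 4 1; 1 3 4⟩
2) trace h;k:
  e0=[1,0,0] h=>[4,3,4] k=>[4,1]
  e1=[0,1,0] h=>[2,2,2] k=>[4,3]
  e2=[0,0,1] h=>[3,1,2] k=>[1,4]
  ⟦path⟧₂ = ⟨4 4 1; 1 3 4⟩
Equal? YES — commutes

Answer: COMMUTES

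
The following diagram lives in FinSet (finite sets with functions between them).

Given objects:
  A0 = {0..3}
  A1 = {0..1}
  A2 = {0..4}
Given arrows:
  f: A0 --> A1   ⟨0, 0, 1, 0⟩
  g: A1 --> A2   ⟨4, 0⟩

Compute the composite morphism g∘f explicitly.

Answer: ⟨4, 4, 0, 4⟩

Derivation:
  0 f-->0 g-->4
  1 f-->0 g-->4
  2 f-->1 g-->0
  3 f-->0 g-->4
⟦path⟧: ⟨4, 4, 0, 4⟩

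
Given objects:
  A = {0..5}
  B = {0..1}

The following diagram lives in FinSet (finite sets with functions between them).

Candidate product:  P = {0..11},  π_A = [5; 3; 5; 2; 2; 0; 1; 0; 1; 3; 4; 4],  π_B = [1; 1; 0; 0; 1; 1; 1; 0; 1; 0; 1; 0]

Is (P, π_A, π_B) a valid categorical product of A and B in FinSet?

Answer: NOT A VALID PRODUCT — duplicate pair at indices 8,6

Work:
|A|·|B| = 6·2 = 12;  |P| = 12
Check the pairing map k ↦ (π_A(k), π_B(k)):
  0 : (5,1)
  1 : (3,1)
  2 : (5,0)
  3 : (2,0)
  4 : (2,1)
  5 : (0,1)
  6 : (1,1)
  7 : (0,0)
  8 : (1,1)  ✗ repeats pair of k=6
  9 : (3,0)
  10 : (4,1)
  11 : (4,0)
distinct pairs in image: 11 / 12 needed
  → (1,1) hit at k=6 and k=8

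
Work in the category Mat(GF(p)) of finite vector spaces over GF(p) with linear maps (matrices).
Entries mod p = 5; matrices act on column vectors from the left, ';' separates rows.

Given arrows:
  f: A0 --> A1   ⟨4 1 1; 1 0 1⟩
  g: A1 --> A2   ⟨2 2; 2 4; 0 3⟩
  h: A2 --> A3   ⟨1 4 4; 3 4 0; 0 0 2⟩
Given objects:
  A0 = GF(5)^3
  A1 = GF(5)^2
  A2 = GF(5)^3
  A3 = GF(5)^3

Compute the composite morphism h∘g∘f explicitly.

Answer: ⟨0 0 0; 3 4 1; 1 0 1⟩

Trace:
  e0=[1,0,0] f-->[4,1] g-->[0,2,3] h-->[0,3,1]
  e1=[0,1,0] f-->[1,0] g-->[2,2,0] h-->[0,4,0]
  e2=[0,0,1] f-->[1,1] g-->[4,1,3] h-->[0,1,1]
composite: ⟨0 0 0; 3 4 1; 1 0 1⟩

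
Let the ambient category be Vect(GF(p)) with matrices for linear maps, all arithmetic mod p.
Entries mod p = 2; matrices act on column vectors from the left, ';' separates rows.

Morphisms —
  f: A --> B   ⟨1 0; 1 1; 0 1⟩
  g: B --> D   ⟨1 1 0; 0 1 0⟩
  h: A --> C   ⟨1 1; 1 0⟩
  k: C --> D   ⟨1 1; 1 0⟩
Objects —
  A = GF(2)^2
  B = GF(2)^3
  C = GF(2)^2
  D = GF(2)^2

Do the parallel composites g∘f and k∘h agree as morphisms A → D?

Answer: COMMUTES

Derivation:
1) trace f;g:
  e0=⟨1,0⟩ f-->⟨1,1,0⟩ g-->⟨0,1⟩
  e1=⟨0,1⟩ f-->⟨0,1,1⟩ g-->⟨1,1⟩
  composite₁ = ⟨0 1; 1 1⟩
2) trace h;k:
  e0=⟨1,0⟩ h-->⟨1,1⟩ k-->⟨0,1⟩
  e1=⟨0,1⟩ h-->⟨1,0⟩ k-->⟨1,1⟩
  composite₂ = ⟨0 1; 1 1⟩
Equal? YES — commutes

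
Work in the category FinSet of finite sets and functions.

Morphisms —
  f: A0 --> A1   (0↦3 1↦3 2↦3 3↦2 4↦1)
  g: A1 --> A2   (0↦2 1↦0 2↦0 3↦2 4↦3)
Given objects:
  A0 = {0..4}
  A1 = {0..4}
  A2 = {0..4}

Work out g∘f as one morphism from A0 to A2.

Answer: (0↦2 1↦2 2↦2 3↦0 4↦0)

Work:
  0 f-->3 g-->2
  1 f-->3 g-->2
  2 f-->3 g-->2
  3 f-->2 g-->0
  4 f-->1 g-->0
⟦path⟧: (0↦2 1↦2 2↦2 3↦0 4↦0)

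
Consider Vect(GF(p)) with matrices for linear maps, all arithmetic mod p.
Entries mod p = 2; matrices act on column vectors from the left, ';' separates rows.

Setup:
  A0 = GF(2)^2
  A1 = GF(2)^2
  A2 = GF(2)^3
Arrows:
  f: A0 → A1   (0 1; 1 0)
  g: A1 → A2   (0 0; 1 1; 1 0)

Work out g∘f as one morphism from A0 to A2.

  e0=[1,0] f→[0,1] g→[0,1,0]
  e1=[0,1] f→[1,0] g→[0,1,1]
⟦path⟧: (0 0; 1 1; 0 1)

Answer: (0 0; 1 1; 0 1)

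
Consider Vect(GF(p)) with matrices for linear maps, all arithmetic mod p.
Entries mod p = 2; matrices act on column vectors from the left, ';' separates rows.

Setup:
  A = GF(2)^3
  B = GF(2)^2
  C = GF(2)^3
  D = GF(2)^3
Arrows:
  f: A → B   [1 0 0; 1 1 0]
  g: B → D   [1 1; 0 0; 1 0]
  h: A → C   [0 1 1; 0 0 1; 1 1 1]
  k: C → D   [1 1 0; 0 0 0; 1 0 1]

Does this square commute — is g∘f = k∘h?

Path 1 = f;g:
  e0=⟨1,0,0⟩ f→⟨1,1⟩ g→⟨0,0,1⟩
  e1=⟨0,1,0⟩ f→⟨0,1⟩ g→⟨1,0,0⟩
  e2=⟨0,0,1⟩ f→⟨0,0⟩ g→⟨0,0,0⟩
  ⟦path⟧₁ = [0 1 0; 0 0 0; 1 0 0]
Path 2 = h;k:
  e0=⟨1,0,0⟩ h→⟨0,0,1⟩ k→⟨0,0,1⟩
  e1=⟨0,1,0⟩ h→⟨1,0,1⟩ k→⟨1,0,0⟩
  e2=⟨0,0,1⟩ h→⟨1,1,1⟩ k→⟨0,0,0⟩
  ⟦path⟧₂ = [0 1 0; 0 0 0; 1 0 0]
Equal? YES — commutes

Answer: COMMUTES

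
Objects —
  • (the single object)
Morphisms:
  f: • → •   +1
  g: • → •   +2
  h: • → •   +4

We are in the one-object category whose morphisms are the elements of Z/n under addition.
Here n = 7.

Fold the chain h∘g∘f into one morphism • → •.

  0 +1≡1 +2≡3 +4≡0  (mod 7)
composite: +0

Answer: +0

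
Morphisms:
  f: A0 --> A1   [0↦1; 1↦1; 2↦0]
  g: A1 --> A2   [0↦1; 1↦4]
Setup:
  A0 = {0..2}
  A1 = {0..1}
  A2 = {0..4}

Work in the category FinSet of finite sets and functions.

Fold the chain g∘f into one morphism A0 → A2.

Answer: [0↦4; 1↦4; 2↦1]

Work:
  0 f-->1 g-->4
  1 f-->1 g-->4
  2 f-->0 g-->1
composite: [0↦4; 1↦4; 2↦1]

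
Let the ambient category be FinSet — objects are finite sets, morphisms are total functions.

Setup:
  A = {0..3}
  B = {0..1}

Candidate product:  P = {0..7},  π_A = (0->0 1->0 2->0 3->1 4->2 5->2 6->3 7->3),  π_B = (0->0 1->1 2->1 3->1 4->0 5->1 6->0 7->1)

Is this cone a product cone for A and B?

Answer: NOT A VALID PRODUCT — duplicate pair at indices 1,2

Work:
|A|·|B| = 4·2 = 8;  |P| = 8
Check the pairing map k ↦ (π_A(k), π_B(k)):
  0 -> (0,0)
  1 -> (0,1)
  2 -> (0,1)  ✗ repeats pair of k=1
  3 -> (1,1)
  4 -> (2,0)
  5 -> (2,1)
  6 -> (3,0)
  7 -> (3,1)
distinct pairs in image: 7 / 8 needed
  → (0,1) hit at k=1 and k=2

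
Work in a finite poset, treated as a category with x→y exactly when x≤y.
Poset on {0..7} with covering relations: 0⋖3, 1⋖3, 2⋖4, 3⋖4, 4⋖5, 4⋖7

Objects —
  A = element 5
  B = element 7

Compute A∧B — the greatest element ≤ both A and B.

Common predecessors of 5,7: {0,1,2,3,4}
  0 ⊑ 4
  1 ⊑ 4
  2 ⊑ 4
  3 ⊑ 4
  4 ⊑ 4
glb = 4

Answer: A∧B = 4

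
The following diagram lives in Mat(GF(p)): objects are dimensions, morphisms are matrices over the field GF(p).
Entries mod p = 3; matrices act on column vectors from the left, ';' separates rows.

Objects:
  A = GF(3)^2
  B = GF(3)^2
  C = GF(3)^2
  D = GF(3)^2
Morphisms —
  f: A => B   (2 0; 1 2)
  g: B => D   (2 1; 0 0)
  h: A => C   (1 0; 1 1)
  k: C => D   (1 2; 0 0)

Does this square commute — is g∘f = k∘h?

Along f;g (path 1):
  e0=⟨1,0⟩ f=>⟨2,1⟩ g=>⟨2,0⟩
  e1=⟨0,1⟩ f=>⟨0,2⟩ g=>⟨2,0⟩
  result₁ = (2 2; 0 0)
Along h;k (path 2):
  e0=⟨1,0⟩ h=>⟨1,1⟩ k=>⟨0,0⟩
  e1=⟨0,1⟩ h=>⟨0,1⟩ k=>⟨2,0⟩
  result₂ = (0 2; 0 0)
Equal? distinct morphisms ✗

Answer: DOES NOT COMMUTE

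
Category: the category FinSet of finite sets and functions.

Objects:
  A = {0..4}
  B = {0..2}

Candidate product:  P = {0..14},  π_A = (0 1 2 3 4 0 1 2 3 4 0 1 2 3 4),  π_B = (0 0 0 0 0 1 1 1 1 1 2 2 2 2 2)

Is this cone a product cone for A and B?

Answer: VALID PRODUCT

Work:
|A|·|B| = 5·3 = 15;  |P| = 15
Check the pairing map k ↦ (π_A(k), π_B(k)):
  0 -> (0,0)
  1 -> (1,0)
  2 -> (2,0)
  3 -> (3,0)
  4 -> (4,0)
  5 -> (0,1)
  6 -> (1,1)
  7 -> (2,1)
  8 -> (3,1)
  9 -> (4,1)
  10 -> (0,2)
  11 -> (1,2)
  12 -> (2,2)
  13 -> (3,2)
  14 -> (4,2)
distinct pairs in image: 15 / 15 needed
  → bijection onto A×B; projections well-typed.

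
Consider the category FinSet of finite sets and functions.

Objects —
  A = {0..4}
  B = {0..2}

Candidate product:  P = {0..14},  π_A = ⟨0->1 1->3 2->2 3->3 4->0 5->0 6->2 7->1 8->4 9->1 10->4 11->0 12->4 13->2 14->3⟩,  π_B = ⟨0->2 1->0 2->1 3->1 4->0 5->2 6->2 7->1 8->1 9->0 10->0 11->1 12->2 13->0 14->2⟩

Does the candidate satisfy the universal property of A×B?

Answer: VALID PRODUCT

Derivation:
|A|·|B| = 5·3 = 15;  |P| = 15
Check the pairing map k ↦ (π_A(k), π_B(k)):
  0 -> (1,2)
  1 -> (3,0)
  2 -> (2,1)
  3 -> (3,1)
  4 -> (0,0)
  5 -> (0,2)
  6 -> (2,2)
  7 -> (1,1)
  8 -> (4,1)
  9 -> (1,0)
  10 -> (4,0)
  11 -> (0,1)
  12 -> (4,2)
  13 -> (2,0)
  14 -> (3,2)
distinct pairs in image: 15 / 15 needed
  → bijection onto A×B; projections well-typed.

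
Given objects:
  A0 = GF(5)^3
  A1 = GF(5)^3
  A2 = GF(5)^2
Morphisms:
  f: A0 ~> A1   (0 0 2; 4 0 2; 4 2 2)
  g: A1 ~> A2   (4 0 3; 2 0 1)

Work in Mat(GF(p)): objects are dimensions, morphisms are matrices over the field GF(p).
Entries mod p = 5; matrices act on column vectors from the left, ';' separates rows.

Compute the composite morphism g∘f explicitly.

  e0=(1,0,0) f~>(0,4,4) g~>(2,4)
  e1=(0,1,0) f~>(0,0,2) g~>(1,2)
  e2=(0,0,1) f~>(2,2,2) g~>(4,1)
result: (2 1 4; 4 2 1)

Answer: (2 1 4; 4 2 1)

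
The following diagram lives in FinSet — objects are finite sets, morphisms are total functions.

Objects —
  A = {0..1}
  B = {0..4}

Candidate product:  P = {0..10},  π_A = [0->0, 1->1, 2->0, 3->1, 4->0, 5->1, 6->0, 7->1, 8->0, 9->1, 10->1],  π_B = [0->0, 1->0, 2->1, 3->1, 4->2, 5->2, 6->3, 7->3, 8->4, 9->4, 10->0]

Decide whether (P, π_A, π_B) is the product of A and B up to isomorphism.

Answer: NOT A VALID PRODUCT — |P|=11 ≠ |A|·|B|=10

Work:
|A|·|B| = 2·5 = 10;  |P| = 11
  → cardinalities differ; no bijection possible.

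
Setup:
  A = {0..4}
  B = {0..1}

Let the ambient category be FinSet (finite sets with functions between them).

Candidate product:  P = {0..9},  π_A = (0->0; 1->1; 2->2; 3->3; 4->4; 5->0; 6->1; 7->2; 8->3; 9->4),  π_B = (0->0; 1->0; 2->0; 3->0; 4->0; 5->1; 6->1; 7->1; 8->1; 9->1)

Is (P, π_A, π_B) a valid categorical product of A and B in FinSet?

|A|·|B| = 5·2 = 10;  |P| = 10
Check the pairing map k ↦ (π_A(k), π_B(k)):
  0 -> (0,0)
  1 -> (1,0)
  2 -> (2,0)
  3 -> (3,0)
  4 -> (4,0)
  5 -> (0,1)
  6 -> (1,1)
  7 -> (2,1)
  8 -> (3,1)
  9 -> (4,1)
distinct pairs in image: 10 / 10 needed
  → bijection onto A×B; projections well-typed.

Answer: VALID PRODUCT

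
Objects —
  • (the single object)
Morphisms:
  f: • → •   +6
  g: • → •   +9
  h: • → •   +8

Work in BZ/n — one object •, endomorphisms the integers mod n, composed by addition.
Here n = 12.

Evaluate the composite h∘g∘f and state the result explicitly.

Answer: +11

Derivation:
  0 +6≡6 +9≡3 +8≡11  (mod 12)
⟦path⟧: +11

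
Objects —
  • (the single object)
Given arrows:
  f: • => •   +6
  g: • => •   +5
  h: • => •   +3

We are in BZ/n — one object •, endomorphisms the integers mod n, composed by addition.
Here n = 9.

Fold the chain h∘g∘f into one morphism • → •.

  0 +6≡6 +5≡2 +3≡5  (mod 9)
composite: +5

Answer: +5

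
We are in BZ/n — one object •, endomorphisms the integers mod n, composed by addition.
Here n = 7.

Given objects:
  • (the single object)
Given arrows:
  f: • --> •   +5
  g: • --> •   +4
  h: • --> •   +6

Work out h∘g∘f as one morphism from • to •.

Answer: +1

Trace:
  0 +5≡5 +4≡2 +6≡1  (mod 7)
result: +1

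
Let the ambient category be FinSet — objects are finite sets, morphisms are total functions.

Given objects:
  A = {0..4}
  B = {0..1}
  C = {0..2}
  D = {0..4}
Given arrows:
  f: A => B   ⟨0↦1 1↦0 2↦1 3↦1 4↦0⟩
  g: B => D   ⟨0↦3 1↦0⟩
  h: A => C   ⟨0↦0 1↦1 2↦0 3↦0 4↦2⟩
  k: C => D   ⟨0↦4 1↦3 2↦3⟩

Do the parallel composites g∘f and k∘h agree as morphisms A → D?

Along f;g (path 1):
  0 f=>1 g=>0
  1 f=>0 g=>3
  2 f=>1 g=>0
  3 f=>1 g=>0
  4 f=>0 g=>3
  composite₁ = ⟨0↦0 1↦3 2↦0 3↦0 4↦3⟩
Along h;k (path 2):
  0 h=>0 k=>4
  1 h=>1 k=>3
  2 h=>0 k=>4
  3 h=>0 k=>4
  4 h=>2 k=>3
  composite₂ = ⟨0↦4 1↦3 2↦4 3↦4 4↦3⟩
Equal? differ; not commutative

Answer: DOES NOT COMMUTE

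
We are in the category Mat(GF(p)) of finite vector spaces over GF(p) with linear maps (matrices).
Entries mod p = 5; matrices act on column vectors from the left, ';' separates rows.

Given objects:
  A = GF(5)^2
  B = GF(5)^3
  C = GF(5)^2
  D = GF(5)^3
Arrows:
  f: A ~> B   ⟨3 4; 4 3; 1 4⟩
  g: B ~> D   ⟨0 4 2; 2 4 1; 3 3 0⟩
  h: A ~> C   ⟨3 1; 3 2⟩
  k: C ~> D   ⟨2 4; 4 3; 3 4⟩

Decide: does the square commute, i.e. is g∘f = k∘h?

Answer: DOES NOT COMMUTE

Trace:
Along f;g (path 1):
  e0=⟨1,0⟩ f~>⟨3,4,1⟩ g~>⟨3,3,1⟩
  e1=⟨0,1⟩ f~>⟨4,3,4⟩ g~>⟨0,4,1⟩
  composite₁ = ⟨3 0; 3 4; 1 1⟩
Along h;k (path 2):
  e0=⟨1,0⟩ h~>⟨3,3⟩ k~>⟨3,1,1⟩
  e1=⟨0,1⟩ h~>⟨1,2⟩ k~>⟨0,0,1⟩
  composite₂ = ⟨3 0; 1 0; 1 1⟩
Equal? NO — does not commute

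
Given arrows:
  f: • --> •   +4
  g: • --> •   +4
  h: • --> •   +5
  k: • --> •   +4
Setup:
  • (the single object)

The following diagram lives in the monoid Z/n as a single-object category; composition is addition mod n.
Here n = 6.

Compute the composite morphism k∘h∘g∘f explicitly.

  0 +4≡4 +4≡2 +5≡1 +4≡5  (mod 6)
⟦path⟧: +5

Answer: +5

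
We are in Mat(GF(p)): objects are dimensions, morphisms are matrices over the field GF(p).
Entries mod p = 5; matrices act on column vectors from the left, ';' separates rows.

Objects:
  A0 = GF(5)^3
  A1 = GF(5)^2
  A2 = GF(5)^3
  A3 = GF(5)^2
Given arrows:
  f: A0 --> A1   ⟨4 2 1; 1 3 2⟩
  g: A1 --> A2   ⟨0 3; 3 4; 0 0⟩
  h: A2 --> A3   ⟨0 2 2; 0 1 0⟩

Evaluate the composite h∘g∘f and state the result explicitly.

  e0=[1,0,0] f-->[4,1] g-->[3,1,0] h-->[2,1]
  e1=[0,1,0] f-->[2,3] g-->[4,3,0] h-->[1,3]
  e2=[0,0,1] f-->[1,2] g-->[1,1,0] h-->[2,1]
⟦path⟧: ⟨2 1 2; 1 3 1⟩

Answer: ⟨2 1 2; 1 3 1⟩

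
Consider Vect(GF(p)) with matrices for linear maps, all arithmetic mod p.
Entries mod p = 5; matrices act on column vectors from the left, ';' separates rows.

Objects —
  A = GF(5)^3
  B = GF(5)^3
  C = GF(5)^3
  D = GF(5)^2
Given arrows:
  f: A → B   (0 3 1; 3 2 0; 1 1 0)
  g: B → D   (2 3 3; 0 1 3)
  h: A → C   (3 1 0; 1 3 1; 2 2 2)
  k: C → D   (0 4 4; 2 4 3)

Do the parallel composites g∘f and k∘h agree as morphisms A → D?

Path 1 = f;g:
  e0=[1,0,0] f→[0,3,1] g→[2,1]
  e1=[0,1,0] f→[3,2,1] g→[0,0]
  e2=[0,0,1] f→[1,0,0] g→[2,0]
  ⟦path⟧₁ = (2 0 2; 1 0 0)
Path 2 = h;k:
  e0=[1,0,0] h→[3,1,2] k→[2,1]
  e1=[0,1,0] h→[1,3,2] k→[0,0]
  e2=[0,0,1] h→[0,1,2] k→[2,0]
  ⟦path⟧₂ = (2 0 2; 1 0 0)
Equal? equal; square commutes

Answer: COMMUTES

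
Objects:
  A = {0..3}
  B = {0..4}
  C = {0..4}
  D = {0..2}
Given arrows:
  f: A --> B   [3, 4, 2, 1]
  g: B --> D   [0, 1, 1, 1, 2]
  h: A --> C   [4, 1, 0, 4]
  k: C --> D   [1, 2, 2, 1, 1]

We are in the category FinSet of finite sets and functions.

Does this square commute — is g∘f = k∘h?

Answer: COMMUTES

Work:
Path 1 = f;g:
  0 f-->3 g-->1
  1 f-->4 g-->2
  2 f-->2 g-->1
  3 f-->1 g-->1
  result₁ = [1, 2, 1, 1]
Path 2 = h;k:
  0 h-->4 k-->1
  1 h-->1 k-->2
  2 h-->0 k-->1
  3 h-->4 k-->1
  result₂ = [1, 2, 1, 1]
Equal? equal; square commutes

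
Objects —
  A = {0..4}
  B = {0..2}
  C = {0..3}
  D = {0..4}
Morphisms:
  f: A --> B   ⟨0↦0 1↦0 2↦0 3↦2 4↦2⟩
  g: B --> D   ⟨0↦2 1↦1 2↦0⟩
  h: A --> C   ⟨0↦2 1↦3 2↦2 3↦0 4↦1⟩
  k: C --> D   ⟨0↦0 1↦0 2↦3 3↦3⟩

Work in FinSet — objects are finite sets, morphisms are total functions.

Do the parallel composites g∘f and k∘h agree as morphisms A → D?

Answer: DOES NOT COMMUTE

Work:
Path 1 = f;g:
  0 f-->0 g-->2
  1 f-->0 g-->2
  2 f-->0 g-->2
  3 f-->2 g-->0
  4 f-->2 g-->0
  ⟦path⟧₁ = ⟨0↦2 1↦2 2↦2 3↦0 4↦0⟩
Path 2 = h;k:
  0 h-->2 k-->3
  1 h-->3 k-->3
  2 h-->2 k-->3
  3 h-->0 k-->0
  4 h-->1 k-->0
  ⟦path⟧₂ = ⟨0↦3 1↦3 2↦3 3↦0 4↦0⟩
Equal? differ; not commutative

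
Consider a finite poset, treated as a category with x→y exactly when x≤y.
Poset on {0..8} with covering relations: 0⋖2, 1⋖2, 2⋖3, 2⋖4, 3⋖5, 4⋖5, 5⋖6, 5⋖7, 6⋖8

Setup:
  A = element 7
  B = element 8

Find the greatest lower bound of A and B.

Answer: A∧B = 5

Work:
Common predecessors of 7,8: {0,1,2,3,4,5}
  0 ≤ 5
  1 ≤ 5
  2 ≤ 5
  3 ≤ 5
  4 ≤ 5
  5 ≤ 5
glb = 5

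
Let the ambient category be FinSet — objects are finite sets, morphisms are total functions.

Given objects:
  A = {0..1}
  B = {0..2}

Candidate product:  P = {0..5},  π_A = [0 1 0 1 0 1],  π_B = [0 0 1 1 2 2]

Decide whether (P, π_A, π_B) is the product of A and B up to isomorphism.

|A|·|B| = 2·3 = 6;  |P| = 6
Check the pairing map k ↦ (π_A(k), π_B(k)):
  0 ↦ (0,0)
  1 ↦ (1,0)
  2 ↦ (0,1)
  3 ↦ (1,1)
  4 ↦ (0,2)
  5 ↦ (1,2)
distinct pairs in image: 6 / 6 needed
  → bijection onto A×B; projections well-typed.

Answer: VALID PRODUCT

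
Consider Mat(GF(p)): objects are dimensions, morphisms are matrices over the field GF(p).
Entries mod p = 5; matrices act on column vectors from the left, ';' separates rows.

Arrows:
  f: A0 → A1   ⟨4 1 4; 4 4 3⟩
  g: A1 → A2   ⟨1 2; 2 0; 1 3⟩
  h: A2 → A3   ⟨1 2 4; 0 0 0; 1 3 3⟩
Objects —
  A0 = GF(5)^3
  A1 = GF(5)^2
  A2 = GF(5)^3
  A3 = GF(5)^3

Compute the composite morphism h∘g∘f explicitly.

Answer: ⟨2 0 3; 0 0 0; 4 4 3⟩

Derivation:
  e0=(1,0,0) f→(4,4) g→(2,3,1) h→(2,0,4)
  e1=(0,1,0) f→(1,4) g→(4,2,3) h→(0,0,4)
  e2=(0,0,1) f→(4,3) g→(0,3,3) h→(3,0,3)
⟦path⟧: ⟨2 0 3; 0 0 0; 4 4 3⟩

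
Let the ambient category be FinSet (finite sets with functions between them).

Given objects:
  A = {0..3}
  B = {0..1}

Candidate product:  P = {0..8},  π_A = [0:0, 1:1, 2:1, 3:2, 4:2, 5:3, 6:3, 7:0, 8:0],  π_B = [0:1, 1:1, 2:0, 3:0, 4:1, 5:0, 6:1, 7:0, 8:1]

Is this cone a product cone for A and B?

Answer: NOT A VALID PRODUCT — |P|=9 ≠ |A|·|B|=8

Derivation:
|A|·|B| = 4·2 = 8;  |P| = 9
  → cardinalities differ; no bijection possible.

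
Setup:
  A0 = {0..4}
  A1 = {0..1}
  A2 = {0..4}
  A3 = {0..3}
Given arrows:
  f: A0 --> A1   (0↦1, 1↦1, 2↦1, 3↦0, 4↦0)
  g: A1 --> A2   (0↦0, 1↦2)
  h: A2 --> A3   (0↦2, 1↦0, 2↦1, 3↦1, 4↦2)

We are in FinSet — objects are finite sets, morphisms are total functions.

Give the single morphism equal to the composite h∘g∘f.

Answer: (0↦1, 1↦1, 2↦1, 3↦2, 4↦2)

Work:
  0 f-->1 g-->2 h-->1
  1 f-->1 g-->2 h-->1
  2 f-->1 g-->2 h-->1
  3 f-->0 g-->0 h-->2
  4 f-->0 g-->0 h-->2
composite: (0↦1, 1↦1, 2↦1, 3↦2, 4↦2)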